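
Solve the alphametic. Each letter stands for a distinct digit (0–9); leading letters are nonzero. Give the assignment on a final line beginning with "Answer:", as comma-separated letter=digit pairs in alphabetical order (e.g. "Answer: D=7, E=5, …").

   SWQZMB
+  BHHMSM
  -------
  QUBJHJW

Step 1. [col 1: B + M ≡ W (mod 10)] several values work for B in column 1 (B + M ≡ W (mod 10), carry-in 0); try B=6 ⇒ B=6.
Step 2. [Q] Q is the leading digit of a 7-digit sum of two 6-digit numbers; the final carry is exactly 1, so Q=1.
Step 3. [col 1: B + M ≡ W (mod 10)] no forcing yet in column 1 (carry-in 0); M=3 is free and consistent — try it. So M=3.
Step 4. [col 1: B + M ≡ W (mod 10)] column 1: given B=6, M=3, carry-in 0, and digits 1,3,6 already taken and all letters distinct, B+M≡W (mod 10) forces W=9, so W=9.
Step 5. [col 2: M + S ≡ J (mod 10)] column 2 (M + S ≡ J (mod 10), carry-in 0) doesn't pin J yet; pick J=8 and continue. So J=8.
Step 6. [col 2: M + S ≡ J (mod 10)] column 2: given M=3, J=8, carry-in 0, and digits 1,3,6,8,9 already taken and all letters distinct, M+S≡J (mod 10) forces S=5 ⇒ S=5.
Step 7. [col 3: Z + M ≡ H (mod 10)] column 3 (Z + M ≡ H (mod 10), carry-in 0) doesn't pin H yet; pick H=7 and continue. So H=7.
Step 8. [col 3: Z + M ≡ H (mod 10)] column 3: given M=3, H=7, carry-in 0, and digits 1,3,5,6,7,8,9 already taken and all letters distinct, Z+M≡H (mod 10) forces Z=4, so Z=4.
Step 9. [col 6: S + B ≡ U (mod 10)] from column 6 (S=5, B=6, carry-in 1, digits 1,3,4,5,6,7,8,9 already taken and all letters distinct): U must equal 2, so U=2.

Answer: B=6, H=7, J=8, M=3, Q=1, S=5, U=2, W=9, Z=4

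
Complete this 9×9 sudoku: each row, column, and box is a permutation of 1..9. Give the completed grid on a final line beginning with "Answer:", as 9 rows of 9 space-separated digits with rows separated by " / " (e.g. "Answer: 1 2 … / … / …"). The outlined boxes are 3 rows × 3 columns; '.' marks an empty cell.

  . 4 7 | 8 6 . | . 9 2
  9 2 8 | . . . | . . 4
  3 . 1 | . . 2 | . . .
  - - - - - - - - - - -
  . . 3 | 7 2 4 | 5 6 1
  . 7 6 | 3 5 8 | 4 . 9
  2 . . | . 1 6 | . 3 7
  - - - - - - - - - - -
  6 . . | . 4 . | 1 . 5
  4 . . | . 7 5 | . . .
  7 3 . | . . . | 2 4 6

Step 1. [r6c4∈{9}] only 9 remains possible at r6c4. So r6c4=9.
Step 2. [r8c8∈{8}] r8c8 is down to just 8 ⇒ r8c8=8.
Step 3. [r1c6∈{1,3}] r1c6 is the only open cell in row 1 admitting 1 ⇒ r1c6=1.
Step 4. [r9c6∈{9}] nothing but 9 survives at r9c6. So r9c6=9.
Step 5. [r8c7∈{3,9}] across col 7, 9 lands solely at r8c7 ⇒ r8c7=9.
Step 6. [r2c6∈{3,7}] col 6 places 7 nowhere but r2c6, so r2c6=7.
Step 7. [r3c7∈{6,7,8}] in col 7, 7 fits only at r3c7 ⇒ r3c7=7.
Step 8. [r3c8∈{5}] r3c8's peers cover all but 5, so r3c8=5.
Step 9. [r7c2∈{8,9}] across row 7, 8 lands solely at r7c2 ⇒ r7c2=8.
Step 10. [r7c4∈{2}] r7c4 is down to just 2. So r7c4=2.
Step 11. [r8c4∈{1,6}] across row 8, 6 lands solely at r8c4. So r8c4=6.
Step 12. [r9c3∈{5}] r9c3 has the single candidate 5. So r9c3=5.
Step 13. [r1c7∈{3}] r1c7's peers cover all but 3. So r1c7=3.
Step 14. [r5c8∈{2}] only 2 remains possible at r5c8. So r5c8=2.
Step 15. [r2c5∈{3}] r2c5's peers cover all but 3 ⇒ r2c5=3.
Step 16. [r4c2∈{9}] only 9 remains possible at r4c2, so r4c2=9.
Step 17. [r7c6∈{3}] only 3 remains possible at r7c6, so r7c6=3.
Step 18. [r3c5∈{9}] r3c5's peers cover all but 9. So r3c5=9.
Step 19. [r3c2∈{6}] nothing but 6 survives at r3c2 ⇒ r3c2=6.
Step 20. [r2c4∈{5}] r2c4's peers cover all but 5, so r2c4=5.
Step 21. [r6c7∈{8}] only 8 remains possible at r6c7, so r6c7=8.
Step 22. [r9c5∈{8}] nothing but 8 survives at r9c5. So r9c5=8.
Step 23. [r9c4∈{1}] r9c4's peers cover all but 1, so r9c4=1.
Step 24. [r2c8∈{1}] only 1 remains possible at r2c8. So r2c8=1.
Step 25. [r8c9∈{3}] r8c9's peers cover all but 3. So r8c9=3.
Step 26. [r7c8∈{7}] r7c8 is down to just 7, so r7c8=7.
Step 27. [r8c3∈{2}] only 2 remains possible at r8c3, so r8c3=2.
Step 28. [r3c9∈{8}] r3c9 is down to just 8. So r3c9=8.
Step 29. [r6c2∈{5}] r6c2's peers cover all but 5, so r6c2=5.
Step 30. [r8c2∈{1}] only 1 remains possible at r8c2, so r8c2=1.
Step 31. [r3c4∈{4}] only 4 remains possible at r3c4 ⇒ r3c4=4.
Step 32. [r4c1∈{8}] nothing but 8 survives at r4c1, so r4c1=8.
Step 33. [r2c7∈{6}] only 6 remains possible at r2c7, so r2c7=6.
Step 34. [r5c1∈{1}] r5c1 is down to just 1. So r5c1=1.
Step 35. [r6c3∈{4}] r6c3's peers cover all but 4 ⇒ r6c3=4.
Step 36. [r1c1∈{5}] r1c1 has the single candidate 5. So r1c1=5.
Step 37. [r7c3∈{9}] r7c3's peers cover all but 9. So r7c3=9.

Answer: 5 4 7 8 6 1 3 9 2 / 9 2 8 5 3 7 6 1 4 / 3 6 1 4 9 2 7 5 8 / 8 9 3 7 2 4 5 6 1 / 1 7 6 3 5 8 4 2 9 / 2 5 4 9 1 6 8 3 7 / 6 8 9 2 4 3 1 7 5 / 4 1 2 6 7 5 9 8 3 / 7 3 5 1 8 9 2 4 6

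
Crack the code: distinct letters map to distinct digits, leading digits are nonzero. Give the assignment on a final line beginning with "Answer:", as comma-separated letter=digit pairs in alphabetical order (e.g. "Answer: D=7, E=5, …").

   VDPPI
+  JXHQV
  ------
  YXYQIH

Step 1. [col 1: I + V ≡ H (mod 10)] several values work for V in column 1 (I + V ≡ H (mod 10), carry-in 0); try V=5. So V=5.
Step 2. [Y] Y is the leading digit of a 6-digit sum of two 5-digit numbers; the final carry is exactly 1 ⇒ Y=1.
Step 3. [col 1: I + V ≡ H (mod 10)] H=4 is one option consistent with column 1 (I + V ≡ H (mod 10), carry-in 0) — take it ⇒ H=4.
Step 4. [col 1: I + V ≡ H (mod 10)] in column 1 we have I+V≡H with carry-in 0; given V=5, H=4 and digits 1,4,5 already taken and all letters distinct, that pins I to 9, so I=9.
Step 5. [col 2: P + Q ≡ I (mod 10)] several values work for P in column 2 (P + Q ≡ I (mod 10), carry-in 1); try P=2. So P=2.
Step 6. [col 2: P + Q ≡ I (mod 10)] column 2: given P=2, I=9, carry-in 1, and digits 1,2,4,5,9 already taken and all letters distinct, P+Q≡I (mod 10) forces Q=6 ⇒ Q=6.
Step 7. [col 4: D + X ≡ Y (mod 10)] no forcing yet in column 4 (carry-in 0); X=3 is free and consistent — try it ⇒ X=3.
Step 8. [col 4: D + X ≡ Y (mod 10)] from column 4 (X=3, Y=1, carry-in 0, digits 1,2,3,4,5,6,9 already taken and all letters distinct): D must equal 8 ⇒ D=8.
Step 9. [col 5: V + J ≡ X (mod 10)] column 5 reads V+J+carry(1)=X with V=5, X=3; with digits 1,2,3,4,5,6,8,9 already taken and all letters distinct, the only value for J is 7, so J=7.

Answer: D=8, H=4, I=9, J=7, P=2, Q=6, V=5, X=3, Y=1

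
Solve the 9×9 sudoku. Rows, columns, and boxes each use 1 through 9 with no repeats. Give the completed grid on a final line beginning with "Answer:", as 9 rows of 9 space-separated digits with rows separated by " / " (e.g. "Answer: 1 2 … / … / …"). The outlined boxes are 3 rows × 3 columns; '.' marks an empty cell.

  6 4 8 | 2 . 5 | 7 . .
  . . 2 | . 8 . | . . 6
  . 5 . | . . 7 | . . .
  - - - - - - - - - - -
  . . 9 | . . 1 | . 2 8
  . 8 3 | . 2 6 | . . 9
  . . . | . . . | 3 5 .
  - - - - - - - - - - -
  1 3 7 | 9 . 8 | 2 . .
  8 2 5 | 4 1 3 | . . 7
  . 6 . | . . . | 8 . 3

Step 1. [r2c2∈{1,7,9}] r2c2 is the only open cell in col 2 admitting 9, so r2c2=9.
Step 2. [r1c9∈{1}] r1c9's peers cover all but 1. So r1c9=1.
Step 3. [r6c9∈{4}] nothing but 4 survives at r6c9. So r6c9=4.
Step 4. [r4c2∈{7}] r4c2 has the single candidate 7, so r4c2=7.
Step 5. [r7c8∈{4,6}] r7c8 is the only open cell in row 7 admitting 4. So r7c8=4.
Step 6. [r2c8∈{3}] r2c8's peers cover all but 3, so r2c8=3.
Step 7. [r1c8∈{9}] only 9 remains possible at r1c8, so r1c8=9.
Step 8. [r4c5∈{3,4,5}] r4c5 is the only open cell in box 5 admitting 4 ⇒ r4c5=4.
Step 9. [r3c4∈{1,3,6}] col 4 places 6 nowhere but r3c4 ⇒ r3c4=6.
Step 10. [r3c5∈{3,9}] 9 has one home in row 3: r3c5 ⇒ r3c5=9.
Step 11. [r6c5∈{7}] r6c5 has the single candidate 7. So r6c5=7.
Step 12. [r5c4∈{5}] only 5 remains possible at r5c4 ⇒ r5c4=5.
Step 13. [r6c2∈{1}] nothing but 1 survives at r6c2. So r6c2=1.
Step 14. [r7c9∈{5}] r7c9's peers cover all but 5 ⇒ r7c9=5.
Step 15. [r5c7∈{1}] r5c7 has the single candidate 1, so r5c7=1.
Step 16. [r4c7∈{6}] r4c7 has the single candidate 6. So r4c7=6.
Step 17. [r9c3∈{4}] nothing but 4 survives at r9c3 ⇒ r9c3=4.
Step 18. [r2c6∈{4}] only 4 remains possible at r2c6, so r2c6=4.
Step 19. [r9c6∈{2}] r9c6 is down to just 2, so r9c6=2.
Step 20. [r6c4∈{8}] r6c4 is down to just 8 ⇒ r6c4=8.
Step 21. [r3c3∈{1}] r3c3 has the single candidate 1 ⇒ r3c3=1.
Step 22. [r8c7∈{9}] nothing but 9 survives at r8c7, so r8c7=9.
Step 23. [r1c5∈{3}] r1c5's peers cover all but 3, so r1c5=3.
Step 24. [r9c8∈{1}] only 1 remains possible at r9c8. So r9c8=1.
Step 25. [r9c1∈{9}] only 9 remains possible at r9c1 ⇒ r9c1=9.
Step 26. [r2c4∈{1}] r2c4 has the single candidate 1. So r2c4=1.
Step 27. [r3c7∈{4}] r3c7 has the single candidate 4 ⇒ r3c7=4.
Step 28. [r3c1∈{3}] nothing but 3 survives at r3c1 ⇒ r3c1=3.
Step 29. [r3c9∈{2}] r3c9 is down to just 2. So r3c9=2.
Step 30. [r5c1∈{4}] r5c1's peers cover all but 4, so r5c1=4.
Step 31. [r4c4∈{3}] only 3 remains possible at r4c4 ⇒ r4c4=3.
Step 32. [r3c8∈{8}] r3c8 has the single candidate 8 ⇒ r3c8=8.
Step 33. [r6c1∈{2}] only 2 remains possible at r6c1 ⇒ r6c1=2.
Step 34. [r2c7∈{5}] r2c7's peers cover all but 5 ⇒ r2c7=5.
Step 35. [r6c6∈{9}] nothing but 9 survives at r6c6, so r6c6=9.
Step 36. [r6c3∈{6}] only 6 remains possible at r6c3, so r6c3=6.
Step 37. [r5c8∈{7}] r5c8 is down to just 7. So r5c8=7.
Step 38. [r8c8∈{6}] r8c8's peers cover all but 6. So r8c8=6.
Step 39. [r2c1∈{7}] r2c1's peers cover all but 7 ⇒ r2c1=7.
Step 40. [r7c5∈{6}] r7c5 has the single candidate 6, so r7c5=6.
Step 41. [r9c4∈{7}] r9c4's peers cover all but 7. So r9c4=7.
Step 42. [r4c1∈{5}] nothing but 5 survives at r4c1. So r4c1=5.
Step 43. [r9c5∈{5}] r9c5 is down to just 5 ⇒ r9c5=5.

Answer: 6 4 8 2 3 5 7 9 1 / 7 9 2 1 8 4 5 3 6 / 3 5 1 6 9 7 4 8 2 / 5 7 9 3 4 1 6 2 8 / 4 8 3 5 2 6 1 7 9 / 2 1 6 8 7 9 3 5 4 / 1 3 7 9 6 8 2 4 5 / 8 2 5 4 1 3 9 6 7 / 9 6 4 7 5 2 8 1 3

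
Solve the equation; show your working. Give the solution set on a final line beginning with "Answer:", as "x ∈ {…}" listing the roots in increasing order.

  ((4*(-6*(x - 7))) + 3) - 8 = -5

Step 1. [((4*(-6*(x - 7))) + 3) - 8 = -5] add 8: x sits inside (… - 8) ⇒ sub: (4*(-6*(x - 7))) + 3 = 3.
Step 2. [(4*(-6*(x - 7))) + 3 = 3] peel the +3: subtract 3 from each side, so sub: 4*(-6*(x - 7)) = 0.
Step 3. [4*(-6*(x - 7)) = 0] leading coefficient 4: divide by 4 ⇒ div: -6*(x - 7) = 0.
Step 4. [-6*(x - 7) = 0] leading coefficient -6: divide by -6, so div: x - 7 = 0.
Step 5. [x - 7 = 0] -7 is outermost — add 7 both sides ⇒ sub: x = 7.

Answer: x ∈ {7}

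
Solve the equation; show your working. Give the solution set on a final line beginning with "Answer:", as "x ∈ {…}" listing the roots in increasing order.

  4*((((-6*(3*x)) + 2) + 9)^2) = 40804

Step 1. [4*((((-6*(3*x)) + 2) + 9)^2) = 40804] LHS = 4·(…); ÷4 both sides ⇒ div: (((-6*(3*x)) + 2) + 9)^2 = 10201.
Step 2. [(((-6*(3*x)) + 2) + 9)^2 = 10201] LHS squared, RHS 10201 ≥ 0: apply √ (±), so sqrt: ((-6*(3*x)) + 2) + 9 = 101 or -101.
Step 3. [((-6*(3*x)) + 2) + 9 = 101 or -101] peel the +9: subtract 9 from each side. So sub: (-6*(3*x)) + 2 = 92 or -110.
Step 4. [(-6*(3*x)) + 2 = 92 or -110] peel the +2: subtract 2 from each side, so sub: -6*(3*x) = 90 or -112.
Step 5. [-6*(3*x) = 90 or -112] LHS = -6·(…); ÷-6 both sides ⇒ div: 3*x = -15 or 56/3.
Step 6. [3*x = -15 or 56/3] LHS = 3·(…); ÷3 both sides ⇒ div: x = -5 or 56/9.

Answer: x ∈ {-5, 56/9}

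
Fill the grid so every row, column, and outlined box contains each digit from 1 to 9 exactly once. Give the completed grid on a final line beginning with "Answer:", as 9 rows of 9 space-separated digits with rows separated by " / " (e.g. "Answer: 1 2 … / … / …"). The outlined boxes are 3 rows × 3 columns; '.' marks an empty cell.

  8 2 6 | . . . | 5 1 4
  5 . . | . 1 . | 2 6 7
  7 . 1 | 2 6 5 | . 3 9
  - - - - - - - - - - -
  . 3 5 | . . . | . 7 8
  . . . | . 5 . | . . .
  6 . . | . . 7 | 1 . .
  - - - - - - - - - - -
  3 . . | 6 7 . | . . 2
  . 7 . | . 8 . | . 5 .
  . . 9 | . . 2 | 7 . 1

Step 1. [r9c1∈{4}] only 4 remains possible at r9c1, so r9c1=4.
Step 2. [r7c3∈{8}] r7c3's peers cover all but 8. So r7c3=8.
Step 3. [r2c2∈{4,9}] in box 1, 9 fits only at r2c2, so r2c2=9.
Step 4. [r9c5∈{3}] r9c5 has the single candidate 3 ⇒ r9c5=3.
Step 5. [r1c5∈{9}] r1c5's peers cover all but 9 ⇒ r1c5=9.
Step 6. [r1c6∈{3}] only 3 remains possible at r1c6 ⇒ r1c6=3.
Step 7. [r3c2∈{4}] r3c2's peers cover all but 4. So r3c2=4.
Step 8. [r8c3∈{2}] r8c3's peers cover all but 2. So r8c3=2.
Step 9. [r8c1∈{1}] r8c1's peers cover all but 1 ⇒ r8c1=1.
Step 10. [r7c6∈{1,4,9}] row 7 places 1 nowhere but r7c6 ⇒ r7c6=1.
Step 11. [r6c3∈{4}] only 4 remains possible at r6c3, so r6c3=4.
Step 12. [r4c5∈{2,4}] across col 5, 4 lands solely at r4c5 ⇒ r4c5=4.
Step 13. [r6c2∈{8}] only 8 remains possible at r6c2, so r6c2=8.
Step 14. [r4c1∈{2,9}] row 4 places 2 nowhere but r4c1 ⇒ r4c1=2.
Step 15. [r5c1∈{9}] nothing but 9 survives at r5c1. So r5c1=9.
Step 16. [r4c4∈{1,9}] in row 4, 1 fits only at r4c4, so r4c4=1.
Step 17. [r5c8∈{2,4}] in row 5, 2 fits only at r5c8 ⇒ r5c8=2.
Step 18. [r5c7∈{3,4,6}] across row 5, 4 lands solely at r5c7. So r5c7=4.
Step 19. [r8c7∈{3,6,9}] in col 7, 3 fits only at r8c7. So r8c7=3.
Step 20. [r4c7∈{6,9}] across col 7, 6 lands solely at r4c7, so r4c7=6.
Step 21. [r4c6∈{9}] nothing but 9 survives at r4c6. So r4c6=9.
Step 22. [r6c4∈{3}] r6c4 has the single candidate 3. So r6c4=3.
Step 23. [r5c4∈{8}] r5c4's peers cover all but 8 ⇒ r5c4=8.
Step 24. [r8c6∈{4}] nothing but 4 survives at r8c6 ⇒ r8c6=4.
Step 25. [r6c8∈{9}] r6c8 is down to just 9, so r6c8=9.
Step 26. [r9c4∈{5}] only 5 remains possible at r9c4. So r9c4=5.
Step 27. [r6c5∈{2}] r6c5's peers cover all but 2 ⇒ r6c5=2.
Step 28. [r1c4∈{7}] r1c4 is down to just 7. So r1c4=7.
Step 29. [r5c2∈{1}] nothing but 1 survives at r5c2 ⇒ r5c2=1.
Step 30. [r9c2∈{6}] only 6 remains possible at r9c2. So r9c2=6.
Step 31. [r5c3∈{7}] r5c3 has the single candidate 7 ⇒ r5c3=7.
Step 32. [r8c4∈{9}] r8c4 has the single candidate 9 ⇒ r8c4=9.
Step 33. [r5c6∈{6}] nothing but 6 survives at r5c6, so r5c6=6.
Step 34. [r2c4∈{4}] nothing but 4 survives at r2c4. So r2c4=4.
Step 35. [r7c2∈{5}] r7c2's peers cover all but 5, so r7c2=5.
Step 36. [r7c8∈{4}] only 4 remains possible at r7c8 ⇒ r7c8=4.
Step 37. [r7c7∈{9}] only 9 remains possible at r7c7, so r7c7=9.
Step 38. [r5c9∈{3}] nothing but 3 survives at r5c9. So r5c9=3.
Step 39. [r9c8∈{8}] r9c8 has the single candidate 8, so r9c8=8.
Step 40. [r2c6∈{8}] nothing but 8 survives at r2c6. So r2c6=8.
Step 41. [r6c9∈{5}] r6c9 has the single candidate 5, so r6c9=5.
Step 42. [r8c9∈{6}] r8c9 is down to just 6, so r8c9=6.
Step 43. [r3c7∈{8}] r3c7 is down to just 8 ⇒ r3c7=8.
Step 44. [r2c3∈{3}] only 3 remains possible at r2c3. So r2c3=3.

Answer: 8 2 6 7 9 3 5 1 4 / 5 9 3 4 1 8 2 6 7 / 7 4 1 2 6 5 8 3 9 / 2 3 5 1 4 9 6 7 8 / 9 1 7 8 5 6 4 2 3 / 6 8 4 3 2 7 1 9 5 / 3 5 8 6 7 1 9 4 2 / 1 7 2 9 8 4 3 5 6 / 4 6 9 5 3 2 7 8 1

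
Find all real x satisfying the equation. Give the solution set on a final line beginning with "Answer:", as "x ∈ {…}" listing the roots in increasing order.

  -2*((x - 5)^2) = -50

Step 1. [-2*((x - 5)^2) = -50] divide by the outer -2 ⇒ div: (x - 5)^2 = 25.
Step 2. [(x - 5)^2 = 25] 25 ≥ 0, LHS is (·)² — take ±√, so sqrt: x - 5 = 5 or -5.
Step 3. [x - 5 = 5 or -5] the outer -5 inverts by adding 5, so sub: x = 10 or 0.

Answer: x ∈ {0, 10}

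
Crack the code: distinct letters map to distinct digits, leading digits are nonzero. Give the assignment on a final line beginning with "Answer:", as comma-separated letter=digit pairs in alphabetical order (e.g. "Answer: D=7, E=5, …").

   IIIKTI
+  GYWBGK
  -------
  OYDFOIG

Step 1. [col 1: I + K ≡ G (mod 10)] column 1 (I + K ≡ G (mod 10), carry-in 0) doesn't pin K yet; pick K=9 and continue. So K=9.
Step 2. [O] adding two 6-digit numbers gives at most 6+1 digits, and here it does — O is that final carry and must be 1 ⇒ O=1.
Step 3. [col 1: I + K ≡ G (mod 10)] several values work for I in column 1 (I + K ≡ G (mod 10), carry-in 0); try I=8. So I=8.
Step 4. [col 1: I + K ≡ G (mod 10)] column 1 reads I+K+carry(0)=G with I=8, K=9; with digits 1,8,9 already taken and all letters distinct, the only value for G is 7, so G=7.
Step 5. [col 2: T + G ≡ I (mod 10)] in column 2 we have T+G≡I with carry-in 1; given G=7, I=8 and digits 1,7,8,9 already taken and all letters distinct, that pins T to 0, so T=0.
Step 6. [col 3: K + B ≡ O (mod 10)] column 3: given K=9, O=1, carry-in 0, and digits 0,1,7,8,9 already taken and all letters distinct, K+B≡O (mod 10) forces B=2 ⇒ B=2.
Step 7. [col 4: I + W ≡ F (mod 10)] W=4 is one option consistent with column 4 (I + W ≡ F (mod 10), carry-in 1) — take it ⇒ W=4.
Step 8. [col 4: I + W ≡ F (mod 10)] from column 4 (I=8, W=4, carry-in 1, digits 0,1,2,4,7,8,9 already taken and all letters distinct): F must equal 3. So F=3.
Step 9. [col 5: I + Y ≡ D (mod 10)] column 5 reads I+Y+carry(1)=D with I=8; with digits 0,1,2,3,4,7,8,9 already taken and all letters distinct, the only value for D is 5. So D=5.
Step 10. [col 5: I + Y ≡ D (mod 10)] from column 5 (I=8, D=5, carry-in 1, digits 0,1,2,3,4,5,7,8,9 already taken and all letters distinct): Y must equal 6. So Y=6.

Answer: B=2, D=5, F=3, G=7, I=8, K=9, O=1, T=0, W=4, Y=6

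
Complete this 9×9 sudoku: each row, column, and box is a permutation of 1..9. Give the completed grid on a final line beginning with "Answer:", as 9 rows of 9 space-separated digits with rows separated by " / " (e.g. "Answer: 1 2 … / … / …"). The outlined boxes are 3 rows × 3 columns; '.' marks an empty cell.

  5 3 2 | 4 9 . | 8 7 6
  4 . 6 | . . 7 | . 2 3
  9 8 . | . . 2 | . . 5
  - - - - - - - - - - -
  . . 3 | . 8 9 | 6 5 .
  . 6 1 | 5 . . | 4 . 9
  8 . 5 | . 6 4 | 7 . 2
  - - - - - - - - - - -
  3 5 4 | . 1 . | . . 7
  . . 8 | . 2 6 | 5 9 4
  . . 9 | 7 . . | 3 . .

Step 1. [r5c1∈{2,7}] r5c1 is the only open cell in row 5 admitting 2. So r5c1=2.
Step 2. [r9c9∈{1,8}] r9c9 is the only open cell in col 9 admitting 8, so r9c9=8.
Step 3. [r9c8∈{1,6}] r9c8 is the only open cell in box 9 admitting 1 ⇒ r9c8=1.
Step 4. [r6c4∈{1,3}] across row 6, 1 lands solely at r6c4. So r6c4=1.
Step 5. [r2c2∈{1}] only 1 remains possible at r2c2 ⇒ r2c2=1.
Step 6. [r3c5∈{3}] r3c5's peers cover all but 3. So r3c5=3.
Step 7. [r8c2∈{7}] only 7 remains possible at r8c2. So r8c2=7.
Step 8. [r7c6∈{8}] r7c6 has the single candidate 8. So r7c6=8.
Step 9. [r9c5∈{4,5}] row 9 places 4 nowhere but r9c5, so r9c5=4.
Step 10. [r5c8∈{3,8}] in row 5, 8 fits only at r5c8 ⇒ r5c8=8.
Step 11. [r9c2∈{2}] r9c2 is down to just 2 ⇒ r9c2=2.
Step 12. [r2c7∈{9}] r2c7 is down to just 9, so r2c7=9.
Step 13. [r4c4∈{2}] only 2 remains possible at r4c4, so r4c4=2.
Step 14. [r3c3∈{7}] nothing but 7 survives at r3c3 ⇒ r3c3=7.
Step 15. [r1c6∈{1}] r1c6 has the single candidate 1. So r1c6=1.
Step 16. [r7c7∈{2}] only 2 remains possible at r7c7 ⇒ r7c7=2.
Step 17. [r4c1∈{7}] r4c1 is down to just 7, so r4c1=7.
Step 18. [r7c8∈{6}] nothing but 6 survives at r7c8 ⇒ r7c8=6.
Step 19. [r4c9∈{1}] r4c9's peers cover all but 1, so r4c9=1.
Step 20. [r6c8∈{3}] only 3 remains possible at r6c8 ⇒ r6c8=3.
Step 21. [r9c6∈{5}] r9c6's peers cover all but 5 ⇒ r9c6=5.
Step 22. [r3c7∈{1}] only 1 remains possible at r3c7, so r3c7=1.
Step 23. [r2c4∈{8}] r2c4's peers cover all but 8. So r2c4=8.
Step 24. [r5c6∈{3}] nothing but 3 survives at r5c6 ⇒ r5c6=3.
Step 25. [r3c8∈{4}] r3c8 has the single candidate 4, so r3c8=4.
Step 26. [r4c2∈{4}] r4c2 has the single candidate 4 ⇒ r4c2=4.
Step 27. [r2c5∈{5}] only 5 remains possible at r2c5. So r2c5=5.
Step 28. [r7c4∈{9}] r7c4 is down to just 9. So r7c4=9.
Step 29. [r9c1∈{6}] nothing but 6 survives at r9c1, so r9c1=6.
Step 30. [r6c2∈{9}] only 9 remains possible at r6c2 ⇒ r6c2=9.
Step 31. [r8c4∈{3}] r8c4's peers cover all but 3, so r8c4=3.
Step 32. [r5c5∈{7}] nothing but 7 survives at r5c5 ⇒ r5c5=7.
Step 33. [r3c4∈{6}] r3c4's peers cover all but 6, so r3c4=6.
Step 34. [r8c1∈{1}] r8c1 is down to just 1 ⇒ r8c1=1.

Answer: 5 3 2 4 9 1 8 7 6 / 4 1 6 8 5 7 9 2 3 / 9 8 7 6 3 2 1 4 5 / 7 4 3 2 8 9 6 5 1 / 2 6 1 5 7 3 4 8 9 / 8 9 5 1 6 4 7 3 2 / 3 5 4 9 1 8 2 6 7 / 1 7 8 3 2 6 5 9 4 / 6 2 9 7 4 5 3 1 8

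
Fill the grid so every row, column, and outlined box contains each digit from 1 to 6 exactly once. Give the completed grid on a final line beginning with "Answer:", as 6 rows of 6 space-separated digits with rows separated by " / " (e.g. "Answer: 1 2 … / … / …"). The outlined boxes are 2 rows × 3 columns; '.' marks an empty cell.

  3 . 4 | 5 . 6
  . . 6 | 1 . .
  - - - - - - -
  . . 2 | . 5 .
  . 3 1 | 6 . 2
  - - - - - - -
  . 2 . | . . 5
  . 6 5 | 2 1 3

Step 1. [r4c5∈{4}] r4c5's peers cover all but 4, so r4c5=4.
Step 2. [r6c1∈{4}] r6c1's peers cover all but 4. So r6c1=4.
Step 3. [r2c1∈{2,5}] col 1 places 2 nowhere but r2c1 ⇒ r2c1=2.
Step 4. [r1c5∈{2}] nothing but 2 survives at r1c5 ⇒ r1c5=2.
Step 5. [r2c5∈{3}] only 3 remains possible at r2c5 ⇒ r2c5=3.
Step 6. [r5c5∈{6}] only 6 remains possible at r5c5. So r5c5=6.
Step 7. [r2c2∈{5}] nothing but 5 survives at r2c2 ⇒ r2c2=5.
Step 8. [r5c4∈{4}] r5c4 has the single candidate 4. So r5c4=4.
Step 9. [r3c2∈{4}] r3c2 has the single candidate 4 ⇒ r3c2=4.
Step 10. [r5c3∈{3}] r5c3 is down to just 3. So r5c3=3.
Step 11. [r1c2∈{1}] only 1 remains possible at r1c2, so r1c2=1.
Step 12. [r3c6∈{1}] nothing but 1 survives at r3c6 ⇒ r3c6=1.
Step 13. [r5c1∈{1}] nothing but 1 survives at r5c1, so r5c1=1.
Step 14. [r4c1∈{5}] nothing but 5 survives at r4c1 ⇒ r4c1=5.
Step 15. [r2c6∈{4}] nothing but 4 survives at r2c6, so r2c6=4.
Step 16. [r3c4∈{3}] nothing but 3 survives at r3c4, so r3c4=3.
Step 17. [r3c1∈{6}] r3c1's peers cover all but 6, so r3c1=6.

Answer: 3 1 4 5 2 6 / 2 5 6 1 3 4 / 6 4 2 3 5 1 / 5 3 1 6 4 2 / 1 2 3 4 6 5 / 4 6 5 2 1 3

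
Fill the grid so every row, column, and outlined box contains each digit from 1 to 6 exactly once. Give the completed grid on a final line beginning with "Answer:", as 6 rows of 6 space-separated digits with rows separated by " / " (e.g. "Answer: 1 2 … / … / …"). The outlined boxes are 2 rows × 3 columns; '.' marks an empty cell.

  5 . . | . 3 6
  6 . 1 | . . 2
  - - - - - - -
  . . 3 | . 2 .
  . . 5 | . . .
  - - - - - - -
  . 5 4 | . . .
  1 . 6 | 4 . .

Step 1. [r5c1∈{2,3}] col 1 places 3 nowhere but r5c1 ⇒ r5c1=3.
Step 2. [r5c6∈{1}] r5c6 has the single candidate 1 ⇒ r5c6=1.
Step 3. [r4c5∈{1,4,6}] 1 has one home in col 5: r4c5 ⇒ r4c5=1.
Step 4. [r3c1∈{4}] r3c1's peers cover all but 4 ⇒ r3c1=4.
Step 5. [r4c4∈{3,6}] across col 4, 3 lands solely at r4c4. So r4c4=3.
Step 6. [r3c4∈{5,6}] in box 4, 6 fits only at r3c4. So r3c4=6.
Step 7. [r1c2∈{2,4}] across row 1, 4 lands solely at r1c2 ⇒ r1c2=4.
Step 8. [r6c5∈{5}] only 5 remains possible at r6c5. So r6c5=5.
Step 9. [r6c2∈{2}] nothing but 2 survives at r6c2. So r6c2=2.
Step 10. [r4c1∈{2}] nothing but 2 survives at r4c1 ⇒ r4c1=2.
Step 11. [r1c4∈{1}] only 1 remains possible at r1c4 ⇒ r1c4=1.
Step 12. [r5c5∈{6}] r5c5 is down to just 6. So r5c5=6.
Step 13. [r2c2∈{3}] r2c2 is down to just 3. So r2c2=3.
Step 14. [r2c5∈{4}] r2c5 has the single candidate 4, so r2c5=4.
Step 15. [r6c6∈{3}] r6c6 is down to just 3. So r6c6=3.
Step 16. [r2c4∈{5}] r2c4's peers cover all but 5 ⇒ r2c4=5.
Step 17. [r3c2∈{1}] nothing but 1 survives at r3c2. So r3c2=1.
Step 18. [r4c6∈{4}] only 4 remains possible at r4c6, so r4c6=4.
Step 19. [r1c3∈{2}] r1c3 is down to just 2 ⇒ r1c3=2.
Step 20. [r5c4∈{2}] r5c4 has the single candidate 2. So r5c4=2.
Step 21. [r3c6∈{5}] r3c6's peers cover all but 5. So r3c6=5.
Step 22. [r4c2∈{6}] nothing but 6 survives at r4c2. So r4c2=6.

Answer: 5 4 2 1 3 6 / 6 3 1 5 4 2 / 4 1 3 6 2 5 / 2 6 5 3 1 4 / 3 5 4 2 6 1 / 1 2 6 4 5 3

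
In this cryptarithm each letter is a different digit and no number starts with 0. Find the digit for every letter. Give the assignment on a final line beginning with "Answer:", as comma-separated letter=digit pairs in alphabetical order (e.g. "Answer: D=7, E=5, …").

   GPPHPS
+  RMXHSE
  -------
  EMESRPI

Step 1. [col 1: S + E ≡ I (mod 10)] no forcing yet in column 1 (carry-in 0); E=1 is free and consistent — try it ⇒ E=1.
Step 2. [col 1: S + E ≡ I (mod 10)] column 1 (S + E ≡ I (mod 10), carry-in 0) doesn't pin S yet; pick S=9 and continue, so S=9.
Step 3. [col 1: S + E ≡ I (mod 10)] column 1 reads S+E+carry(0)=I with S=9, E=1; with digits 1,9 already taken and all letters distinct, the only value for I is 0 ⇒ I=0.
Step 4. [col 2: P + S ≡ P (mod 10)] no forcing yet in column 2 (carry-in 1); P=5 is free and consistent — try it ⇒ P=5.
Step 5. [col 3: H + H ≡ R (mod 10)] H=3 is one option consistent with column 3 (H + H ≡ R (mod 10), carry-in 1) — take it ⇒ H=3.
Step 6. [col 3: H + H ≡ R (mod 10)] column 3 reads H+H+carry(1)=R with H=3; with digits 0,1,3,5,9 already taken and all letters distinct, the only value for R is 7. So R=7.
Step 7. [col 4: P + X ≡ S (mod 10)] from column 4 (P=5, S=9, carry-in 0, digits 0,1,3,5,7,9 already taken and all letters distinct): X must equal 4 ⇒ X=4.
Step 8. [col 5: P + M ≡ E (mod 10)] column 5: given P=5, E=1, carry-in 0, and digits 0,1,3,4,5,7,9 already taken and all letters distinct, P+M≡E (mod 10) forces M=6 ⇒ M=6.
Step 9. [col 6: G + R ≡ M (mod 10)] in column 6 we have G+R≡M with carry-in 1; given R=7, M=6 and digits 0,1,3,4,5,6,7,9 already taken and all letters distinct, that pins G to 8, so G=8.

Answer: E=1, G=8, H=3, I=0, M=6, P=5, R=7, S=9, X=4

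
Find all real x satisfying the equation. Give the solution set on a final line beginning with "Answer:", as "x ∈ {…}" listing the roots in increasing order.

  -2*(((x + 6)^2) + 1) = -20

Step 1. [-2*(((x + 6)^2) + 1) = -20] LHS = -2·(…); ÷-2 both sides, so div: ((x + 6)^2) + 1 = 10.
Step 2. [((x + 6)^2) + 1 = 10] +1 is outermost — subtract 1 both sides ⇒ sub: (x + 6)^2 = 9.
Step 3. [(x + 6)^2 = 9] LHS squared, RHS 9 ≥ 0: apply √ (±), so sqrt: x + 6 = 3 or -3.
Step 4. [x + 6 = 3 or -3] peel the +6: subtract 6 from each side. So sub: x = -3 or -9.

Answer: x ∈ {-9, -3}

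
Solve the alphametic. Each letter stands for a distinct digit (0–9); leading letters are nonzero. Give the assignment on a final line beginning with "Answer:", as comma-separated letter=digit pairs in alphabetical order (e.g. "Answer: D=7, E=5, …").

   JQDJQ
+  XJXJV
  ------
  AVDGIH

Step 1. [A] the sum has 6 digits but both addends have 5; that extra leading digit A is the final carry, namely 1. So A=1.
Step 2. [col 1: Q + V ≡ H (mod 10)] V=3 is one option consistent with column 1 (Q + V ≡ H (mod 10), carry-in 0) — take it ⇒ V=3.
Step 3. [col 1: Q + V ≡ H (mod 10)] no forcing yet in column 1 (carry-in 0); Q=2 is free and consistent — try it. So Q=2.
Step 4. [col 1: Q + V ≡ H (mod 10)] column 1: given Q=2, V=3, carry-in 0, and digits 1,2,3 already taken and all letters distinct, Q+V≡H (mod 10) forces H=5, so H=5.
Step 5. [col 2: J + J ≡ I (mod 10)] no forcing yet in column 2 (carry-in 0); J=4 is free and consistent — try it, so J=4.
Step 6. [col 2: J + J ≡ I (mod 10)] in column 2 we have J+J≡I with carry-in 0; given J=4 and digits 1,2,3,4,5 already taken and all letters distinct, that pins I to 8. So I=8.
Step 7. [col 3: D + X ≡ G (mod 10)] in column 3 we have D+X≡G with carry-in 0; given nothing yet and digits 1,2,3,4,5,8 already taken and all letters distinct, that pins G to 6 ⇒ G=6.
Step 8. [col 3: D + X ≡ G (mod 10)] column 3 (D + X ≡ G (mod 10), carry-in 0) doesn't pin X yet; pick X=9 and continue. So X=9.
Step 9. [col 3: D + X ≡ G (mod 10)] from column 3 (X=9, G=6, carry-in 0, digits 1,2,3,4,5,6,8,9 already taken and all letters distinct): D must equal 7 ⇒ D=7.

Answer: A=1, D=7, G=6, H=5, I=8, J=4, Q=2, V=3, X=9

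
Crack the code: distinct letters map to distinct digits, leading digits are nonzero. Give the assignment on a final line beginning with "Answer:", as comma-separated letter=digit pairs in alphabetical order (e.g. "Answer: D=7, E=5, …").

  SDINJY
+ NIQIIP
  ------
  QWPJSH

Step 1. [col 1: Y + P ≡ H (mod 10)] no forcing yet in column 1 (carry-in 0); H=5 is free and consistent — try it. So H=5.
Step 2. [col 1: Y + P ≡ H (mod 10)] column 1 (Y + P ≡ H (mod 10), carry-in 0) doesn't pin P yet; pick P=6 and continue, so P=6.
Step 3. [col 1: Y + P ≡ H (mod 10)] from column 1 (P=6, H=5, carry-in 0, digits 5,6 already taken and all letters distinct): Y must equal 9 ⇒ Y=9.
Step 4. [col 2: J + I ≡ S (mod 10)] column 2 (J + I ≡ S (mod 10), carry-in 1) doesn't pin S yet; pick S=2 and continue, so S=2.
Step 5. [col 2: J + I ≡ S (mod 10)] no forcing yet in column 2 (carry-in 1); J=3 is free and consistent — try it ⇒ J=3.
Step 6. [col 2: J + I ≡ S (mod 10)] column 2: given J=3, S=2, carry-in 1, and digits 2,3,5,6,9 already taken and all letters distinct, J+I≡S (mod 10) forces I=8, so I=8.
Step 7. [col 3: N + I ≡ J (mod 10)] column 3: given I=8, J=3, carry-in 1, and digits 2,3,5,6,8,9 already taken and all letters distinct, N+I≡J (mod 10) forces N=4. So N=4.
Step 8. [col 4: I + Q ≡ P (mod 10)] in column 4 we have I+Q≡P with carry-in 1; given I=8, P=6 and digits 2,3,4,5,6,8,9 already taken and all letters distinct, that pins Q to 7, so Q=7.
Step 9. [col 5: D + I ≡ W (mod 10)] column 5 reads D+I+carry(1)=W with I=8; with digits 2,3,4,5,6,7,8,9 already taken and all letters distinct, the only value for D is 1, so D=1.
Step 10. [col 5: D + I ≡ W (mod 10)] column 5: given D=1, I=8, carry-in 1, and digits 1,2,3,4,5,6,7,8,9 already taken and all letters distinct, D+I≡W (mod 10) forces W=0 ⇒ W=0.

Answer: D=1, H=5, I=8, J=3, N=4, P=6, Q=7, S=2, W=0, Y=9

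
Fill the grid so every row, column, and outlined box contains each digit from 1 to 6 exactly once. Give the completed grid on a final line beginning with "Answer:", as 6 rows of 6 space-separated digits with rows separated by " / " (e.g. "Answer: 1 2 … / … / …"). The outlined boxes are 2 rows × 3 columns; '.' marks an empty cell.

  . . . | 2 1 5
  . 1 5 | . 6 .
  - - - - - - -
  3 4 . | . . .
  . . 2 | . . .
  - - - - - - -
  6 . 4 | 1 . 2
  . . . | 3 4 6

Step 1. [r2c4∈{4}] r2c4 is down to just 4 ⇒ r2c4=4.
Step 2. [r5c5∈{5}] r5c5 has the single candidate 5. So r5c5=5.
Step 3. [r1c3∈{3,6}] col 3 places 3 nowhere but r1c3. So r1c3=3.
Step 4. [r3c3∈{1,6}] in col 3, 6 fits only at r3c3 ⇒ r3c3=6.
Step 5. [r4c1∈{1,5}] across box 3, 1 lands solely at r4c1, so r4c1=1.
Step 6. [r6c1∈{2,5}] r6c1 is the only open cell in col 1 admitting 5, so r6c1=5.
Step 7. [r4c2∈{5}] nothing but 5 survives at r4c2 ⇒ r4c2=5.
Step 8. [r4c5∈{3}] r4c5 is down to just 3. So r4c5=3.
Step 9. [r6c3∈{1}] r6c3's peers cover all but 1. So r6c3=1.
Step 10. [r4c6∈{4}] nothing but 4 survives at r4c6, so r4c6=4.
Step 11. [r1c2∈{6}] r1c2 has the single candidate 6. So r1c2=6.
Step 12. [r6c2∈{2}] r6c2 is down to just 2. So r6c2=2.
Step 13. [r3c6∈{1}] only 1 remains possible at r3c6, so r3c6=1.
Step 14. [r2c1∈{2}] r2c1 has the single candidate 2. So r2c1=2.
Step 15. [r3c4∈{5}] r3c4 has the single candidate 5. So r3c4=5.
Step 16. [r2c6∈{3}] r2c6 is down to just 3. So r2c6=3.
Step 17. [r4c4∈{6}] only 6 remains possible at r4c4. So r4c4=6.
Step 18. [r5c2∈{3}] r5c2 is down to just 3 ⇒ r5c2=3.
Step 19. [r1c1∈{4}] r1c1's peers cover all but 4, so r1c1=4.
Step 20. [r3c5∈{2}] r3c5 has the single candidate 2 ⇒ r3c5=2.

Answer: 4 6 3 2 1 5 / 2 1 5 4 6 3 / 3 4 6 5 2 1 / 1 5 2 6 3 4 / 6 3 4 1 5 2 / 5 2 1 3 4 6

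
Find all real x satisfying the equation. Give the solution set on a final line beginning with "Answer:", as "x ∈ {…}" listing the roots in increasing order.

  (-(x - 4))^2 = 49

Step 1. [(-(x - 4))^2 = 49] LHS squared, RHS 49 ≥ 0: apply √ (±) ⇒ sqrt: -(x - 4) = 7 or -7.
Step 2. [-(x - 4) = 7 or -7] flip signs both sides ⇒ neg: x - 4 = -7 or 7.
Step 3. [x - 4 = -7 or 7] 4 comes off first (add 4). So sub: x = -3 or 11.

Answer: x ∈ {-3, 11}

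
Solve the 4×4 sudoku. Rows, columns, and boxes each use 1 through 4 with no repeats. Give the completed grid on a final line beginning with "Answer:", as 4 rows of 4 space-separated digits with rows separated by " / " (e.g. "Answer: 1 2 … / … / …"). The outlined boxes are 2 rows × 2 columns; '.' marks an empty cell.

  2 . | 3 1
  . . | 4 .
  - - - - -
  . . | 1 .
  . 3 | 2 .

Step 1. [r3c1∈{4}] r3c1's peers cover all but 4. So r3c1=4.
Step 2. [r4c1∈{1}] r4c1 is down to just 1. So r4c1=1.
Step 3. [r2c4∈{2}] r2c4 is down to just 2 ⇒ r2c4=2.
Step 4. [r3c2∈{2}] r3c2's peers cover all but 2, so r3c2=2.
Step 5. [r1c2∈{4}] r1c2 has the single candidate 4, so r1c2=4.
Step 6. [r4c4∈{4}] only 4 remains possible at r4c4 ⇒ r4c4=4.
Step 7. [r3c4∈{3}] r3c4 is down to just 3, so r3c4=3.
Step 8. [r2c2∈{1}] nothing but 1 survives at r2c2, so r2c2=1.
Step 9. [r2c1∈{3}] r2c1 is down to just 3, so r2c1=3.

Answer: 2 4 3 1 / 3 1 4 2 / 4 2 1 3 / 1 3 2 4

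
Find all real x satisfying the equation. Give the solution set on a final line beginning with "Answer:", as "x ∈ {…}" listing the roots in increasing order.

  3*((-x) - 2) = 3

Step 1. [3*((-x) - 2) = 3] divide by the outer 3 ⇒ div: (-x) - 2 = 1.
Step 2. [(-x) - 2 = 1] peel the -2: add 2 from each side, so sub: -x = 3.
Step 3. [-x = 3] flip signs both sides, so neg: x = -3.

Answer: x ∈ {-3}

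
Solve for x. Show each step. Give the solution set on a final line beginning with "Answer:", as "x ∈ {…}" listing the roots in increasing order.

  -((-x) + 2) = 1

Step 1. [-((-x) + 2) = 1] LHS negated; negate both sides, so neg: (-x) + 2 = -1.
Step 2. [(-x) + 2 = -1] the outer +2 inverts by subtracting 2. So sub: -x = -3.
Step 3. [-x = -3] leading − — multiply by −1, so neg: x = 3.

Answer: x ∈ {3}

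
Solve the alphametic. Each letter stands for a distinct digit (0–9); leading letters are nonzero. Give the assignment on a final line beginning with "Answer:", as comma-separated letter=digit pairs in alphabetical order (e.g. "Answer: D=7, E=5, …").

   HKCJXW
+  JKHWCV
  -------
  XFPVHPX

Step 1. [col 1: W + V ≡ X (mod 10)] several values work for V in column 1 (W + V ≡ X (mod 10), carry-in 0); try V=5. So V=5.
Step 2. [col 1: W + V ≡ X (mod 10)] several values work for W in column 1 (W + V ≡ X (mod 10), carry-in 0); try W=6 ⇒ W=6.
Step 3. [col 1: W + V ≡ X (mod 10)] in column 1 we have W+V≡X with carry-in 0; given W=6, V=5 and digits 5,6 already taken and all letters distinct, that pins X to 1 ⇒ X=1.
Step 4. [col 2: X + C ≡ P (mod 10)] column 2 (X + C ≡ P (mod 10), carry-in 1) doesn't pin C yet; pick C=7 and continue ⇒ C=7.
Step 5. [col 2: X + C ≡ P (mod 10)] column 2 reads X+C+carry(1)=P with X=1, C=7; with digits 1,5,6,7 already taken and all letters distinct, the only value for P is 9 ⇒ P=9.
Step 6. [col 3: J + W ≡ H (mod 10)] column 3 (J + W ≡ H (mod 10), carry-in 0) doesn't pin H yet; pick H=8 and continue ⇒ H=8.
Step 7. [col 3: J + W ≡ H (mod 10)] in column 3 we have J+W≡H with carry-in 0; given W=6, H=8 and digits 1,5,6,7,8,9 already taken and all letters distinct, that pins J to 2, so J=2.
Step 8. [col 5: K + K ≡ P (mod 10)] in column 5 we have K+K≡P with carry-in 1; given P=9 and digits 1,2,5,6,7,8,9 already taken and all letters distinct, that pins K to 4, so K=4.
Step 9. [col 6: H + J ≡ F (mod 10)] in column 6 we have H+J≡F with carry-in 0; given H=8, J=2 and digits 1,2,4,5,6,7,8,9 already taken and all letters distinct, that pins F to 0 ⇒ F=0.

Answer: C=7, F=0, H=8, J=2, K=4, P=9, V=5, W=6, X=1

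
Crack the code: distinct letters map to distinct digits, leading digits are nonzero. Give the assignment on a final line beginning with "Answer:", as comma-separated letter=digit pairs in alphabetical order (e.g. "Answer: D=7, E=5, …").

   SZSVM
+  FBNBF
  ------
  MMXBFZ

Step 1. [col 1: M + F ≡ Z (mod 10)] several values work for F in column 1 (M + F ≡ Z (mod 10), carry-in 0); try F=3 ⇒ F=3.
Step 2. [col 1: M + F ≡ Z (mod 10)] column 1 (M + F ≡ Z (mod 10), carry-in 0) doesn't pin Z yet; pick Z=4 and continue ⇒ Z=4.
Step 3. [col 1: M + F ≡ Z (mod 10)] column 1: given F=3, Z=4, carry-in 0, and digits 3,4 already taken and all letters distinct, M+F≡Z (mod 10) forces M=1 ⇒ M=1.
Step 4. [col 2: V + B ≡ F (mod 10)] no forcing yet in column 2 (carry-in 0); V=5 is free and consistent — try it. So V=5.
Step 5. [col 2: V + B ≡ F (mod 10)] from column 2 (V=5, F=3, carry-in 0, digits 1,3,4,5 already taken and all letters distinct): B must equal 8 ⇒ B=8.
Step 6. [col 3: S + N ≡ B (mod 10)] column 3 (S + N ≡ B (mod 10), carry-in 1) doesn't pin S yet; pick S=7 and continue, so S=7.
Step 7. [col 3: S + N ≡ B (mod 10)] from column 3 (S=7, B=8, carry-in 1, digits 1,3,4,5,7,8 already taken and all letters distinct): N must equal 0, so N=0.
Step 8. [col 4: Z + B ≡ X (mod 10)] column 4 reads Z+B+carry(0)=X with Z=4, B=8; with digits 0,1,3,4,5,7,8 already taken and all letters distinct, the only value for X is 2, so X=2.

Answer: B=8, F=3, M=1, N=0, S=7, V=5, X=2, Z=4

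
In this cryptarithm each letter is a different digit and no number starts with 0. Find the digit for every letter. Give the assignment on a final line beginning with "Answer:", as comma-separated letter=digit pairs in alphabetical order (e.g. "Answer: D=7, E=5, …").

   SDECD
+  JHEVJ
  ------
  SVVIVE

Step 1. [S] S is the leading digit of a 6-digit sum of two 5-digit numbers; the final carry is exactly 1 ⇒ S=1.
Step 2. [col 1: D + J ≡ E (mod 10)] J=8 is one option consistent with column 1 (D + J ≡ E (mod 10), carry-in 0) — take it. So J=8.
Step 3. [col 1: D + J ≡ E (mod 10)] several values work for D in column 1 (D + J ≡ E (mod 10), carry-in 0); try D=4 ⇒ D=4.
Step 4. [col 1: D + J ≡ E (mod 10)] column 1 reads D+J+carry(0)=E with D=4, J=8; with digits 1,4,8 already taken and all letters distinct, the only value for E is 2 ⇒ E=2.
Step 5. [col 2: C + V ≡ V (mod 10)] column 2 reads C+V+carry(1)=V with nothing yet; with digits 1,2,4,8 already taken and all letters distinct, the only value for C is 9, so C=9.
Step 6. [col 2: C + V ≡ V (mod 10)] V=0 is one option consistent with column 2 (C + V ≡ V (mod 10), carry-in 1) — take it ⇒ V=0.
Step 7. [col 3: E + E ≡ I (mod 10)] from column 3 (E=2, carry-in 1, digits 0,1,2,4,8,9 already taken and all letters distinct): I must equal 5. So I=5.
Step 8. [col 4: D + H ≡ V (mod 10)] from column 4 (D=4, V=0, carry-in 0, digits 0,1,2,4,5,8,9 already taken and all letters distinct): H must equal 6 ⇒ H=6.

Answer: C=9, D=4, E=2, H=6, I=5, J=8, S=1, V=0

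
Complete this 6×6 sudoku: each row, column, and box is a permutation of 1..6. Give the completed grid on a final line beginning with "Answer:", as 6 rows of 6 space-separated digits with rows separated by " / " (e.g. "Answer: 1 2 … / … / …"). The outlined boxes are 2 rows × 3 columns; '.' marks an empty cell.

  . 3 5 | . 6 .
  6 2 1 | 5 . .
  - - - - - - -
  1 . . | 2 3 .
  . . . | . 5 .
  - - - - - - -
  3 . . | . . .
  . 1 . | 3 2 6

Step 1. [r3c6∈{4}] nothing but 4 survives at r3c6 ⇒ r3c6=4.
Step 2. [r3c3∈{6}] r3c3 is down to just 6, so r3c3=6.
Step 3. [r6c3∈{4}] r6c3 has the single candidate 4 ⇒ r6c3=4.
Step 4. [r5c5∈{1,4}] 1 has one home in col 5: r5c5 ⇒ r5c5=1.
Step 5. [r1c1∈{4}] r1c1 has the single candidate 4 ⇒ r1c1=4.
Step 6. [r4c6∈{1}] r4c6 is down to just 1 ⇒ r4c6=1.
Step 7. [r4c1∈{2}] r4c1 has the single candidate 2, so r4c1=2.
Step 8. [r5c6∈{5}] r5c6 is down to just 5 ⇒ r5c6=5.
Step 9. [r5c2∈{6}] nothing but 6 survives at r5c2. So r5c2=6.
Step 10. [r5c4∈{4}] r5c4's peers cover all but 4 ⇒ r5c4=4.
Step 11. [r5c3∈{2}] nothing but 2 survives at r5c3. So r5c3=2.
Step 12. [r4c2∈{4}] nothing but 4 survives at r4c2 ⇒ r4c2=4.
Step 13. [r1c6∈{2}] r1c6's peers cover all but 2. So r1c6=2.
Step 14. [r2c5∈{4}] only 4 remains possible at r2c5. So r2c5=4.
Step 15. [r1c4∈{1}] r1c4 has the single candidate 1, so r1c4=1.
Step 16. [r4c3∈{3}] r4c3 is down to just 3, so r4c3=3.
Step 17. [r4c4∈{6}] r4c4's peers cover all but 6. So r4c4=6.
Step 18. [r6c1∈{5}] only 5 remains possible at r6c1. So r6c1=5.
Step 19. [r3c2∈{5}] only 5 remains possible at r3c2 ⇒ r3c2=5.
Step 20. [r2c6∈{3}] only 3 remains possible at r2c6. So r2c6=3.

Answer: 4 3 5 1 6 2 / 6 2 1 5 4 3 / 1 5 6 2 3 4 / 2 4 3 6 5 1 / 3 6 2 4 1 5 / 5 1 4 3 2 6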